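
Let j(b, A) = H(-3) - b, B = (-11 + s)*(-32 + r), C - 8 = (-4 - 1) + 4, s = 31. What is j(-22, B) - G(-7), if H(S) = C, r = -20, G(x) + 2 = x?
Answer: 38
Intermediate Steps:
G(x) = -2 + x
C = 7 (C = 8 + ((-4 - 1) + 4) = 8 + (-5 + 4) = 8 - 1 = 7)
B = -1040 (B = (-11 + 31)*(-32 - 20) = 20*(-52) = -1040)
H(S) = 7
j(b, A) = 7 - b
j(-22, B) - G(-7) = (7 - 1*(-22)) - (-2 - 7) = (7 + 22) - 1*(-9) = 29 + 9 = 38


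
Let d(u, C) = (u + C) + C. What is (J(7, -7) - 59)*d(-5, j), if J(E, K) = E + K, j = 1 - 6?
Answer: 885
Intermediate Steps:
j = -5
d(u, C) = u + 2*C (d(u, C) = (C + u) + C = u + 2*C)
(J(7, -7) - 59)*d(-5, j) = ((7 - 7) - 59)*(-5 + 2*(-5)) = (0 - 59)*(-5 - 10) = -59*(-15) = 885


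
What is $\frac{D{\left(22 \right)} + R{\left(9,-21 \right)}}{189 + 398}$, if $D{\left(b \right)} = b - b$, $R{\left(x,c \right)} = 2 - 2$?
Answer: $0$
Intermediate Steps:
$R{\left(x,c \right)} = 0$
$D{\left(b \right)} = 0$
$\frac{D{\left(22 \right)} + R{\left(9,-21 \right)}}{189 + 398} = \frac{0 + 0}{189 + 398} = \frac{0}{587} = 0 \cdot \frac{1}{587} = 0$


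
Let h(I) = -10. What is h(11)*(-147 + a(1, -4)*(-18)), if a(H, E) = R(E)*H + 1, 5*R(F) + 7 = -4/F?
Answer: 1434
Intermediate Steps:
R(F) = -7/5 - 4/(5*F) (R(F) = -7/5 + (-4/F)/5 = -7/5 - 4/(5*F))
a(H, E) = 1 + H*(-4 - 7*E)/(5*E) (a(H, E) = ((-4 - 7*E)/(5*E))*H + 1 = H*(-4 - 7*E)/(5*E) + 1 = 1 + H*(-4 - 7*E)/(5*E))
h(11)*(-147 + a(1, -4)*(-18)) = -10*(-147 + ((-4 - ⅕*1*(4 + 7*(-4)))/(-4))*(-18)) = -10*(-147 - (-4 - ⅕*1*(4 - 28))/4*(-18)) = -10*(-147 - (-4 - ⅕*1*(-24))/4*(-18)) = -10*(-147 - (-4 + 24/5)/4*(-18)) = -10*(-147 - ¼*⅘*(-18)) = -10*(-147 - ⅕*(-18)) = -10*(-147 + 18/5) = -10*(-717/5) = 1434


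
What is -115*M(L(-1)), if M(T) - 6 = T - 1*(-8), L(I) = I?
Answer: -1495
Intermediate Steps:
M(T) = 14 + T (M(T) = 6 + (T - 1*(-8)) = 6 + (T + 8) = 6 + (8 + T) = 14 + T)
-115*M(L(-1)) = -115*(14 - 1) = -115*13 = -1495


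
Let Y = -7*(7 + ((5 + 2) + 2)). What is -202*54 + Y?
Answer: -11020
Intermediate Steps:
Y = -112 (Y = -7*(7 + (7 + 2)) = -7*(7 + 9) = -7*16 = -112)
-202*54 + Y = -202*54 - 112 = -10908 - 112 = -11020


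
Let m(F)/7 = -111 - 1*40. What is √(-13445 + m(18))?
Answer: I*√14502 ≈ 120.42*I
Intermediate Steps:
m(F) = -1057 (m(F) = 7*(-111 - 1*40) = 7*(-111 - 40) = 7*(-151) = -1057)
√(-13445 + m(18)) = √(-13445 - 1057) = √(-14502) = I*√14502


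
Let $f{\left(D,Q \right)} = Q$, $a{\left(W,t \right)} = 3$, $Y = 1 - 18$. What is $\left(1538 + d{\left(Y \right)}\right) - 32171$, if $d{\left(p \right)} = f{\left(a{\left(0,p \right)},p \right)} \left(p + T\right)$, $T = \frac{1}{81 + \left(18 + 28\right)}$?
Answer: $- \frac{3853705}{127} \approx -30344.0$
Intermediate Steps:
$Y = -17$ ($Y = 1 - 18 = -17$)
$T = \frac{1}{127}$ ($T = \frac{1}{81 + 46} = \frac{1}{127} \approx 0.007874$)
$d{\left(p \right)} = p \left(\frac{1}{127} + p\right)$ ($d{\left(p \right)} = p \left(p + \frac{1}{127}\right) = p \left(\frac{1}{127} + p\right)$)
$\left(1538 + d{\left(Y \right)}\right) - 32171 = \left(1538 - 17 \left(\frac{1}{127} - 17\right)\right) - 32171 = \left(1538 - - \frac{36686}{127}\right) - 32171 = \left(1538 + \frac{36686}{127}\right) - 32171 = \frac{232012}{127} - 32171 = - \frac{3853705}{127}$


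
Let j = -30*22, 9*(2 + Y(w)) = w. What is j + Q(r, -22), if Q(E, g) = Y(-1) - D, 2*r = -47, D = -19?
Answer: -5788/9 ≈ -643.11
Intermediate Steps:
Y(w) = -2 + w/9
r = -47/2 (r = (½)*(-47) = -47/2 ≈ -23.500)
j = -660
Q(E, g) = 152/9 (Q(E, g) = (-2 + (⅑)*(-1)) - 1*(-19) = (-2 - ⅑) + 19 = -19/9 + 19 = 152/9)
j + Q(r, -22) = -660 + 152/9 = -5788/9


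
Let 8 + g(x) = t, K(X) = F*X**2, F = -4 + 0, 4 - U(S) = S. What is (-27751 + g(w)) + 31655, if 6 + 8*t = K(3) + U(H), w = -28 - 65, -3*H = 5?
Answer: 93395/24 ≈ 3891.5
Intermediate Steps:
H = -5/3 (H = -1/3*5 = -5/3 ≈ -1.6667)
U(S) = 4 - S
w = -93
F = -4
K(X) = -4*X**2
t = -109/24 (t = -3/4 + (-4*3**2 + (4 - 1*(-5/3)))/8 = -3/4 + (-4*9 + (4 + 5/3))/8 = -3/4 + (-36 + 17/3)/8 = -3/4 + (1/8)*(-91/3) = -3/4 - 91/24 = -109/24 ≈ -4.5417)
g(x) = -301/24 (g(x) = -8 - 109/24 = -301/24)
(-27751 + g(w)) + 31655 = (-27751 - 301/24) + 31655 = -666325/24 + 31655 = 93395/24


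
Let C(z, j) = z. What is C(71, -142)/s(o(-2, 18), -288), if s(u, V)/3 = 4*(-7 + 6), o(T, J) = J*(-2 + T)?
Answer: -71/12 ≈ -5.9167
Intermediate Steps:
s(u, V) = -12 (s(u, V) = 3*(4*(-7 + 6)) = 3*(4*(-1)) = 3*(-4) = -12)
C(71, -142)/s(o(-2, 18), -288) = 71/(-12) = 71*(-1/12) = -71/12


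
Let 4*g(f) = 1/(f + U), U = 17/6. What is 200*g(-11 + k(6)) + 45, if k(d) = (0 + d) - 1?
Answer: 555/19 ≈ 29.211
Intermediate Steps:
k(d) = -1 + d (k(d) = d - 1 = -1 + d)
U = 17/6 (U = 17*(⅙) = 17/6 ≈ 2.8333)
g(f) = 1/(4*(17/6 + f)) (g(f) = 1/(4*(f + 17/6)) = 1/(4*(17/6 + f)))
200*g(-11 + k(6)) + 45 = 200*(3/(2*(17 + 6*(-11 + (-1 + 6))))) + 45 = 200*(3/(2*(17 + 6*(-11 + 5)))) + 45 = 200*(3/(2*(17 + 6*(-6)))) + 45 = 200*(3/(2*(17 - 36))) + 45 = 200*((3/2)/(-19)) + 45 = 200*((3/2)*(-1/19)) + 45 = 200*(-3/38) + 45 = -300/19 + 45 = 555/19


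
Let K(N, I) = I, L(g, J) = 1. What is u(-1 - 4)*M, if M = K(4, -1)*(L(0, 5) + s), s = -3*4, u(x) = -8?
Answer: -88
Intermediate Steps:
s = -12
M = 11 (M = -(1 - 12) = -1*(-11) = 11)
u(-1 - 4)*M = -8*11 = -88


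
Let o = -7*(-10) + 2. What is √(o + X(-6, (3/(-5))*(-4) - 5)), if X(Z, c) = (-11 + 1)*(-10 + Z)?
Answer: 2*√58 ≈ 15.232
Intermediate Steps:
o = 72 (o = 70 + 2 = 72)
X(Z, c) = 100 - 10*Z (X(Z, c) = -10*(-10 + Z) = 100 - 10*Z)
√(o + X(-6, (3/(-5))*(-4) - 5)) = √(72 + (100 - 10*(-6))) = √(72 + (100 + 60)) = √(72 + 160) = √232 = 2*√58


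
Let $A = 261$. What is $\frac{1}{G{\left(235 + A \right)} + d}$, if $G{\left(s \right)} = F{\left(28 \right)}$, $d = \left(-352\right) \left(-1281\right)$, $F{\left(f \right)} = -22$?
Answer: $\frac{1}{450890} \approx 2.2178 \cdot 10^{-6}$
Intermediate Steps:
$d = 450912$
$G{\left(s \right)} = -22$
$\frac{1}{G{\left(235 + A \right)} + d} = \frac{1}{-22 + 450912} = \frac{1}{450890}$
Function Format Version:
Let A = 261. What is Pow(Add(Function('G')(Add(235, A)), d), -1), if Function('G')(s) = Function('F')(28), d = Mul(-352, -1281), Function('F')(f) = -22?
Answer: Rational(1, 450890) ≈ 2.2178e-6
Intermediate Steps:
d = 450912
Function('G')(s) = -22
Pow(Add(Function('G')(Add(235, A)), d), -1) = Pow(Add(-22, 450912), -1) = Pow(450890, -1) = Rational(1, 450890)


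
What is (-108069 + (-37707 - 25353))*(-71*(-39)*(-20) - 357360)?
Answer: 70631783460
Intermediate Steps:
(-108069 + (-37707 - 25353))*(-71*(-39)*(-20) - 357360) = (-108069 - 63060)*(2769*(-20) - 357360) = -171129*(-55380 - 357360) = -171129*(-412740) = 70631783460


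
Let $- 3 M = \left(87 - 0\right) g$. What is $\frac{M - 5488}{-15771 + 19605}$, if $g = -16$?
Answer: $- \frac{2512}{1917} \approx -1.3104$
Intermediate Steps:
$M = 464$ ($M = - \frac{\left(87 - 0\right) \left(-16\right)}{3} = - \frac{\left(87 + 0\right) \left(-16\right)}{3} = - \frac{87 \left(-16\right)}{3} = \left(- \frac{1}{3}\right) \left(-1392\right) = 464$)
$\frac{M - 5488}{-15771 + 19605} = \frac{464 - 5488}{-15771 + 19605} = \frac{464 + \left(-21942 + 16454\right)}{3834} = \left(464 - 5488\right) \frac{1}{3834} = \left(-5024\right) \frac{1}{3834} = - \frac{2512}{1917}$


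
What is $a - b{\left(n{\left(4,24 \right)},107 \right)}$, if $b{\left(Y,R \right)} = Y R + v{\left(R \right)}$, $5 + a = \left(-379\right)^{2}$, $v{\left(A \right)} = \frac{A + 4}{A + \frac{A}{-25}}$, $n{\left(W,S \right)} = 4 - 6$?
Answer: $\frac{123134675}{856} \approx 1.4385 \cdot 10^{5}$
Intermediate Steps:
$n{\left(W,S \right)} = -2$ ($n{\left(W,S \right)} = 4 - 6 = -2$)
$v{\left(A \right)} = \frac{25 \left(4 + A\right)}{24 A}$ ($v{\left(A \right)} = \frac{4 + A}{A + A \left(- \frac{1}{25}\right)} = \frac{4 + A}{A - \frac{A}{25}} = \frac{4 + A}{\frac{24}{25} A} = \left(4 + A\right) \frac{25}{24 A} = \frac{25 \left(4 + A\right)}{24 A}$)
$a = 143636$ ($a = -5 + \left(-379\right)^{2} = -5 + 143641 = 143636$)
$b{\left(Y,R \right)} = R Y + \frac{25 \left(4 + R\right)}{24 R}$ ($b{\left(Y,R \right)} = Y R + \frac{25 \left(4 + R\right)}{24 R} = R Y + \frac{25 \left(4 + R\right)}{24 R}$)
$a - b{\left(n{\left(4,24 \right)},107 \right)} = 143636 - \left(\frac{25}{24} + \frac{25}{6 \cdot 107} + 107 \left(-2\right)\right) = 143636 - \left(\frac{25}{24} + \frac{25}{6} \cdot \frac{1}{107} - 214\right) = 143636 - \left(\frac{25}{24} + \frac{25}{642} - 214\right) = 143636 - - \frac{182259}{856} = 143636 + \frac{182259}{856} = \frac{123134675}{856}$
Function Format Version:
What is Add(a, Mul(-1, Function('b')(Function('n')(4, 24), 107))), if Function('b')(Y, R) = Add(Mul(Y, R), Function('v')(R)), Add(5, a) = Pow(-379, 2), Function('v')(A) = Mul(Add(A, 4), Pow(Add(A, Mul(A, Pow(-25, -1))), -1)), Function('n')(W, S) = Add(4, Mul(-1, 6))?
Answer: Rational(123134675, 856) ≈ 1.4385e+5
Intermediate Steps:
Function('n')(W, S) = -2 (Function('n')(W, S) = Add(4, -6) = -2)
Function('v')(A) = Mul(Rational(25, 24), Pow(A, -1), Add(4, A)) (Function('v')(A) = Mul(Add(4, A), Pow(Add(A, Mul(A, Rational(-1, 25))), -1)) = Mul(Add(4, A), Pow(Add(A, Mul(Rational(-1, 25), A)), -1)) = Mul(Add(4, A), Pow(Mul(Rational(24, 25), A), -1)) = Mul(Add(4, A), Mul(Rational(25, 24), Pow(A, -1))) = Mul(Rational(25, 24), Pow(A, -1), Add(4, A)))
a = 143636 (a = Add(-5, Pow(-379, 2)) = Add(-5, 143641) = 143636)
Function('b')(Y, R) = Add(Mul(R, Y), Mul(Rational(25, 24), Pow(R, -1), Add(4, R))) (Function('b')(Y, R) = Add(Mul(Y, R), Mul(Rational(25, 24), Pow(R, -1), Add(4, R))) = Add(Mul(R, Y), Mul(Rational(25, 24), Pow(R, -1), Add(4, R))))
Add(a, Mul(-1, Function('b')(Function('n')(4, 24), 107))) = Add(143636, Mul(-1, Add(Rational(25, 24), Mul(Rational(25, 6), Pow(107, -1)), Mul(107, -2)))) = Add(143636, Mul(-1, Add(Rational(25, 24), Mul(Rational(25, 6), Rational(1, 107)), -214))) = Add(143636, Mul(-1, Add(Rational(25, 24), Rational(25, 642), -214))) = Add(143636, Mul(-1, Rational(-182259, 856))) = Add(143636, Rational(182259, 856)) = Rational(123134675, 856)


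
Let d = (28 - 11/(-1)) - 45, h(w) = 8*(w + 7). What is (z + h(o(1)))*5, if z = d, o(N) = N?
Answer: 290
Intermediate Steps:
h(w) = 56 + 8*w (h(w) = 8*(7 + w) = 56 + 8*w)
d = -6 (d = (28 - 11*(-1)) - 45 = (28 + 11) - 45 = 39 - 45 = -6)
z = -6
(z + h(o(1)))*5 = (-6 + (56 + 8*1))*5 = (-6 + (56 + 8))*5 = (-6 + 64)*5 = 58*5 = 290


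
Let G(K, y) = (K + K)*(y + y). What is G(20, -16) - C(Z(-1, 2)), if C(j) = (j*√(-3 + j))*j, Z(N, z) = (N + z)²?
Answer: -1280 - I*√2 ≈ -1280.0 - 1.4142*I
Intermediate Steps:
G(K, y) = 4*K*y (G(K, y) = (2*K)*(2*y) = 4*K*y)
C(j) = j²*√(-3 + j)
G(20, -16) - C(Z(-1, 2)) = 4*20*(-16) - ((-1 + 2)²)²*√(-3 + (-1 + 2)²) = -1280 - (1²)²*√(-3 + 1²) = -1280 - 1²*√(-3 + 1) = -1280 - √(-2) = -1280 - I*√2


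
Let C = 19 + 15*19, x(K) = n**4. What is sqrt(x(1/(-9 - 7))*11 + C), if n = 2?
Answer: 4*sqrt(30) ≈ 21.909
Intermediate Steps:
x(K) = 16 (x(K) = 2**4 = 16)
C = 304 (C = 19 + 285 = 304)
sqrt(x(1/(-9 - 7))*11 + C) = sqrt(16*11 + 304) = sqrt(176 + 304) = sqrt(480) = 4*sqrt(30)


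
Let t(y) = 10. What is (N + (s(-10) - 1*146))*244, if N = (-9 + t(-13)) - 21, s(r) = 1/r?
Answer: -202642/5 ≈ -40528.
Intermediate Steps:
N = -20 (N = (-9 + 10) - 21 = 1 - 21 = -20)
(N + (s(-10) - 1*146))*244 = (-20 + (1/(-10) - 1*146))*244 = (-20 + (-⅒ - 146))*244 = (-20 - 1461/10)*244 = -1661/10*244 = -202642/5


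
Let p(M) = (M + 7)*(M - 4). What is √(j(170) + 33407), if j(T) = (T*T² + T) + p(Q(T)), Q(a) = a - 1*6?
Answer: √4973937 ≈ 2230.2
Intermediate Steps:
Q(a) = -6 + a (Q(a) = a - 6 = -6 + a)
p(M) = (-4 + M)*(7 + M) (p(M) = (7 + M)*(-4 + M) = (-4 + M)*(7 + M))
j(T) = -46 + T³ + (-6 + T)² + 4*T (j(T) = (T*T² + T) + (-28 + (-6 + T)² + 3*(-6 + T)) = (T³ + T) + (-28 + (-6 + T)² + (-18 + 3*T)) = (T + T³) + (-46 + (-6 + T)² + 3*T) = -46 + T³ + (-6 + T)² + 4*T)
√(j(170) + 33407) = √((-10 + 170² + 170³ - 8*170) + 33407) = √((-10 + 28900 + 4913000 - 1360) + 33407) = √(4940530 + 33407) = √4973937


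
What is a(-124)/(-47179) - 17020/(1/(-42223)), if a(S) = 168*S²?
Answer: 33904499784172/47179 ≈ 7.1864e+8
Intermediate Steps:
a(-124)/(-47179) - 17020/(1/(-42223)) = (168*(-124)²)/(-47179) - 17020/(1/(-42223)) = (168*15376)*(-1/47179) - 17020/(-1/42223) = 2583168*(-1/47179) - 17020*(-42223) = -2583168/47179 + 718635460 = 33904499784172/47179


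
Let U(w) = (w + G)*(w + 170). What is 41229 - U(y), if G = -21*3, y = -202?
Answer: 32749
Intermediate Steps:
G = -63
U(w) = (-63 + w)*(170 + w) (U(w) = (w - 63)*(w + 170) = (-63 + w)*(170 + w))
41229 - U(y) = 41229 - (-10710 + (-202)² + 107*(-202)) = 41229 - (-10710 + 40804 - 21614) = 41229 - 1*8480 = 41229 - 8480 = 32749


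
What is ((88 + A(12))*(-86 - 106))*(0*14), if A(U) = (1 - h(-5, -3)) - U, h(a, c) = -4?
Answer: 0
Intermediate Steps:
A(U) = 5 - U (A(U) = (1 - 1*(-4)) - U = (1 + 4) - U = 5 - U)
((88 + A(12))*(-86 - 106))*(0*14) = ((88 + (5 - 1*12))*(-86 - 106))*(0*14) = ((88 + (5 - 12))*(-192))*0 = ((88 - 7)*(-192))*0 = (81*(-192))*0 = -15552*0 = 0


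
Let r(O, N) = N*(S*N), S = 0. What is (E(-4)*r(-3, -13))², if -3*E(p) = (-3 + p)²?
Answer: 0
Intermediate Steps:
r(O, N) = 0 (r(O, N) = N*(0*N) = N*0 = 0)
E(p) = -(-3 + p)²/3
(E(-4)*r(-3, -13))² = (-(-3 - 4)²/3*0)² = (-⅓*(-7)²*0)² = (-⅓*49*0)² = (-49/3*0)² = 0² = 0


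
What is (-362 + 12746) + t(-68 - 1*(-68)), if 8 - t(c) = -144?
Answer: 12536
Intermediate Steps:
t(c) = 152 (t(c) = 8 - 1*(-144) = 8 + 144 = 152)
(-362 + 12746) + t(-68 - 1*(-68)) = (-362 + 12746) + 152 = 12384 + 152 = 12536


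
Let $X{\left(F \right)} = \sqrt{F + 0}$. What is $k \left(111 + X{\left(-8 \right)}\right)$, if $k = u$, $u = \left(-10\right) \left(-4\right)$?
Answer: $4440 + 80 i \sqrt{2} \approx 4440.0 + 113.14 i$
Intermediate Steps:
$u = 40$
$X{\left(F \right)} = \sqrt{F}$
$k = 40$
$k \left(111 + X{\left(-8 \right)}\right) = 40 \left(111 + \sqrt{-8}\right) = 40 \left(111 + 2 i \sqrt{2}\right) = 4440 + 80 i \sqrt{2}$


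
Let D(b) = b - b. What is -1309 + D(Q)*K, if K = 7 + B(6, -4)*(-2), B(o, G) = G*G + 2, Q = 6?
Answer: -1309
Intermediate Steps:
D(b) = 0
B(o, G) = 2 + G**2 (B(o, G) = G**2 + 2 = 2 + G**2)
K = -29 (K = 7 + (2 + (-4)**2)*(-2) = 7 + (2 + 16)*(-2) = 7 + 18*(-2) = 7 - 36 = -29)
-1309 + D(Q)*K = -1309 + 0*(-29) = -1309 + 0 = -1309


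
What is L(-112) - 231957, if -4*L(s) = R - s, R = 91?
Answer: -928031/4 ≈ -2.3201e+5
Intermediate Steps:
L(s) = -91/4 + s/4 (L(s) = -(91 - s)/4 = -91/4 + s/4)
L(-112) - 231957 = (-91/4 + (1/4)*(-112)) - 231957 = (-91/4 - 28) - 231957 = -203/4 - 231957 = -928031/4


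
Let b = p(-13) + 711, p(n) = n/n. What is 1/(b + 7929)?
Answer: 1/8641 ≈ 0.00011573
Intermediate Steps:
p(n) = 1
b = 712 (b = 1 + 711 = 712)
1/(b + 7929) = 1/(712 + 7929) = 1/8641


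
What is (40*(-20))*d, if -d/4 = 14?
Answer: 44800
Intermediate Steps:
d = -56 (d = -4*14 = -56)
(40*(-20))*d = (40*(-20))*(-56) = -800*(-56) = 44800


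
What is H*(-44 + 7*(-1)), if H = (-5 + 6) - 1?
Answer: 0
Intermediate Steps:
H = 0 (H = 1 - 1 = 0)
H*(-44 + 7*(-1)) = 0*(-44 + 7*(-1)) = 0*(-44 - 7) = 0*(-51) = 0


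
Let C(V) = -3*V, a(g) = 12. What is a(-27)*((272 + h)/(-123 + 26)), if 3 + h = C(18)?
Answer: -2580/97 ≈ -26.598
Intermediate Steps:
h = -57 (h = -3 - 3*18 = -3 - 54 = -57)
a(-27)*((272 + h)/(-123 + 26)) = 12*((272 - 57)/(-123 + 26)) = 12*(215/(-97)) = 12*(215*(-1/97)) = 12*(-215/97) = -2580/97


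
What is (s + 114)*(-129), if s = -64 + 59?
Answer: -14061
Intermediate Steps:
s = -5
(s + 114)*(-129) = (-5 + 114)*(-129) = 109*(-129) = -14061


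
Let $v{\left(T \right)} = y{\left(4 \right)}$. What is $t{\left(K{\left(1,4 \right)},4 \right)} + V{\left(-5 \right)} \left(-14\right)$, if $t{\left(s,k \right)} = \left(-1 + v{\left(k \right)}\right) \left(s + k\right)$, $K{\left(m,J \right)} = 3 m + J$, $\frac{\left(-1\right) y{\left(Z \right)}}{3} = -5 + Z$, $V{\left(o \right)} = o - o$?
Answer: $22$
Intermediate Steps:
$V{\left(o \right)} = 0$
$y{\left(Z \right)} = 15 - 3 Z$ ($y{\left(Z \right)} = - 3 \left(-5 + Z\right) = 15 - 3 Z$)
$v{\left(T \right)} = 3$ ($v{\left(T \right)} = 15 - 12 = 3$)
$K{\left(m,J \right)} = J + 3 m$
$t{\left(s,k \right)} = 2 k + 2 s$ ($t{\left(s,k \right)} = \left(-1 + 3\right) \left(s + k\right) = 2 \left(k + s\right) = 2 k + 2 s$)
$t{\left(K{\left(1,4 \right)},4 \right)} + V{\left(-5 \right)} \left(-14\right) = \left(2 \cdot 4 + 2 \left(4 + 3 \cdot 1\right)\right) + 0 \left(-14\right) = \left(8 + 2 \left(4 + 3\right)\right) + 0 = \left(8 + 2 \cdot 7\right) + 0 = \left(8 + 14\right) + 0 = 22 + 0 = 22$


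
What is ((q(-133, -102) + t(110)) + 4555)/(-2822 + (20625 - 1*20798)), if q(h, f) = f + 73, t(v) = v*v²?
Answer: -1335526/2995 ≈ -445.92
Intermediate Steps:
t(v) = v³
q(h, f) = 73 + f
((q(-133, -102) + t(110)) + 4555)/(-2822 + (20625 - 1*20798)) = (((73 - 102) + 110³) + 4555)/(-2822 + (20625 - 1*20798)) = ((-29 + 1331000) + 4555)/(-2822 + (20625 - 20798)) = (1330971 + 4555)/(-2822 - 173) = 1335526/(-2995) = 1335526*(-1/2995) = -1335526/2995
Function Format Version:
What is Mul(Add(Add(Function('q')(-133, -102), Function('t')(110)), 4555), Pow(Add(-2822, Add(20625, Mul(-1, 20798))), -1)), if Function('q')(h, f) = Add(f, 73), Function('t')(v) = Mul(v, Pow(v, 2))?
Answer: Rational(-1335526, 2995) ≈ -445.92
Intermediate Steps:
Function('t')(v) = Pow(v, 3)
Function('q')(h, f) = Add(73, f)
Mul(Add(Add(Function('q')(-133, -102), Function('t')(110)), 4555), Pow(Add(-2822, Add(20625, Mul(-1, 20798))), -1)) = Mul(Add(Add(Add(73, -102), Pow(110, 3)), 4555), Pow(Add(-2822, Add(20625, Mul(-1, 20798))), -1)) = Mul(Add(Add(-29, 1331000), 4555), Pow(Add(-2822, Add(20625, -20798)), -1)) = Mul(Add(1330971, 4555), Pow(Add(-2822, -173), -1)) = Mul(1335526, Pow(-2995, -1)) = Mul(1335526, Rational(-1, 2995)) = Rational(-1335526, 2995)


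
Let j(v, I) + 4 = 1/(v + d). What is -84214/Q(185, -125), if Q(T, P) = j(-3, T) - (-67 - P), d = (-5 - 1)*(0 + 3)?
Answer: 1768494/1303 ≈ 1357.2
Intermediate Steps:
d = -18 (d = -6*3 = -18)
j(v, I) = -4 + 1/(-18 + v) (j(v, I) = -4 + 1/(v - 18) = -4 + 1/(-18 + v))
Q(T, P) = 1322/21 + P (Q(T, P) = (73 - 4*(-3))/(-18 - 3) - (-67 - P) = (73 + 12)/(-21) + (67 + P) = -1/21*85 + (67 + P) = -85/21 + (67 + P) = 1322/21 + P)
-84214/Q(185, -125) = -84214/(1322/21 - 125) = -84214/(-1303/21) = -84214*(-21/1303) = 1768494/1303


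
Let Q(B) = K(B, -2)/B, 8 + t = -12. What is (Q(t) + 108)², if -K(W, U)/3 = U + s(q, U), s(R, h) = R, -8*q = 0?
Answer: 1159929/100 ≈ 11599.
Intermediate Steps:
q = 0 (q = -⅛*0 = 0)
K(W, U) = -3*U (K(W, U) = -3*(U + 0) = -3*U)
t = -20 (t = -8 - 12 = -20)
Q(B) = 6/B (Q(B) = (-3*(-2))/B = 6/B)
(Q(t) + 108)² = (6/(-20) + 108)² = (6*(-1/20) + 108)² = (-3/10 + 108)² = (1077/10)² = 1159929/100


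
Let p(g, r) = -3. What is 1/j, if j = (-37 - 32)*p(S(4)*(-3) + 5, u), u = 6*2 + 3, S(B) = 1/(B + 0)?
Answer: 1/207 ≈ 0.0048309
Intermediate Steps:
S(B) = 1/B
u = 15 (u = 12 + 3 = 15)
j = 207 (j = (-37 - 32)*(-3) = -69*(-3) = 207)
1/j = 1/207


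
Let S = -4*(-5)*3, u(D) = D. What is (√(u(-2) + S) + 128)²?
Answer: (128 + √58)² ≈ 18392.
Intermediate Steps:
S = 60 (S = 20*3 = 60)
(√(u(-2) + S) + 128)² = (√(-2 + 60) + 128)² = (√58 + 128)² = (128 + √58)²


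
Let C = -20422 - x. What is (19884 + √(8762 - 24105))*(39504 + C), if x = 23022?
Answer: -78342960 - 3940*I*√15343 ≈ -7.8343e+7 - 4.8804e+5*I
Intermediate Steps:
C = -43444 (C = -20422 - 1*23022 = -20422 - 23022 = -43444)
(19884 + √(8762 - 24105))*(39504 + C) = (19884 + √(8762 - 24105))*(39504 - 43444) = (19884 + √(-15343))*(-3940) = (19884 + I*√15343)*(-3940) = -78342960 - 3940*I*√15343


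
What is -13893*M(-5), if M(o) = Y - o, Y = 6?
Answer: -152823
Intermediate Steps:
M(o) = 6 - o
-13893*M(-5) = -13893*(6 - 1*(-5)) = -13893*(6 + 5) = -13893*11 = -152823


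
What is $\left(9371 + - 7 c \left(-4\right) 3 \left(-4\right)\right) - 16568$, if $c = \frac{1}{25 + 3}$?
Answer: $-7209$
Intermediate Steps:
$c = \frac{1}{28} \approx 0.035714$
$\left(9371 + - 7 c \left(-4\right) 3 \left(-4\right)\right) - 16568 = \left(9371 + \left(-7\right) \frac{1}{28} \left(-4\right) 3 \left(-4\right)\right) - 16568 = \left(9371 - \frac{\left(-12\right) \left(-4\right)}{4}\right) - 16568 = \left(9371 - 12\right) - 16568 = 9359 - 16568 = -7209$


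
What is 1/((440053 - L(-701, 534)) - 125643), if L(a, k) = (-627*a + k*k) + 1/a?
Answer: -701/287601372 ≈ -2.4374e-6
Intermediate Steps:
L(a, k) = 1/a + k² - 627*a (L(a, k) = (-627*a + k²) + 1/a = (k² - 627*a) + 1/a = 1/a + k² - 627*a)
1/((440053 - L(-701, 534)) - 125643) = 1/((440053 - (1/(-701) + 534² - 627*(-701))) - 125643) = 1/((440053 - (-1/701 + 285156 + 439527)) - 125643) = 1/((440053 - 1*508002782/701) - 125643) = 1/((440053 - 508002782/701) - 125643) = 1/(-199525629/701 - 125643) = 1/(-287601372/701) = -701/287601372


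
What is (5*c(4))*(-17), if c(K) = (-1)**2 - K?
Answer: 255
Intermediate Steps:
c(K) = 1 - K
(5*c(4))*(-17) = (5*(1 - 1*4))*(-17) = (5*(1 - 4))*(-17) = (5*(-3))*(-17) = -15*(-17) = 255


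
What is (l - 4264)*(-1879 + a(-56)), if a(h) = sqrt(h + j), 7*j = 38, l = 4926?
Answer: -1243898 + 662*I*sqrt(2478)/7 ≈ -1.2439e+6 + 4707.7*I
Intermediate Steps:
j = 38/7 (j = (1/7)*38 = 38/7 ≈ 5.4286)
a(h) = sqrt(38/7 + h) (a(h) = sqrt(h + 38/7) = sqrt(38/7 + h))
(l - 4264)*(-1879 + a(-56)) = (4926 - 4264)*(-1879 + sqrt(266 + 49*(-56))/7) = 662*(-1879 + sqrt(266 - 2744)/7) = 662*(-1879 + sqrt(-2478)/7) = 662*(-1879 + (I*sqrt(2478))/7) = 662*(-1879 + I*sqrt(2478)/7) = -1243898 + 662*I*sqrt(2478)/7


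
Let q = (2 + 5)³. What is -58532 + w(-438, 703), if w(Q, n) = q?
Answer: -58189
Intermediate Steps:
q = 343 (q = 7³ = 343)
w(Q, n) = 343
-58532 + w(-438, 703) = -58532 + 343 = -58189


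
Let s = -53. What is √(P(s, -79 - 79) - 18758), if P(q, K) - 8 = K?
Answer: 2*I*√4727 ≈ 137.51*I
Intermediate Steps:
P(q, K) = 8 + K
√(P(s, -79 - 79) - 18758) = √((8 + (-79 - 79)) - 18758) = √((8 - 158) - 18758) = √(-150 - 18758) = √(-18908) = 2*I*√4727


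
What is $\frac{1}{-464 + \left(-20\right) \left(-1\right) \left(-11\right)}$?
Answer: $- \frac{1}{684} \approx -0.001462$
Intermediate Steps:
$\frac{1}{-464 + \left(-20\right) \left(-1\right) \left(-11\right)} = \frac{1}{-464 + 20 \left(-11\right)} = \frac{1}{-464 - 220} = \frac{1}{-684} = - \frac{1}{684}$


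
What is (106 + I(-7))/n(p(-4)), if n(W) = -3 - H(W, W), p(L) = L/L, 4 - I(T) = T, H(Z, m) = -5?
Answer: 117/2 ≈ 58.500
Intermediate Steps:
I(T) = 4 - T
p(L) = 1
n(W) = 2 (n(W) = -3 - 1*(-5) = -3 + 5 = 2)
(106 + I(-7))/n(p(-4)) = (106 + (4 - 1*(-7)))/2 = (106 + (4 + 7))/2 = (106 + 11)/2 = (1/2)*117 = 117/2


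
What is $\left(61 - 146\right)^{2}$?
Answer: $7225$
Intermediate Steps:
$\left(61 - 146\right)^{2} = \left(-85\right)^{2} = 7225$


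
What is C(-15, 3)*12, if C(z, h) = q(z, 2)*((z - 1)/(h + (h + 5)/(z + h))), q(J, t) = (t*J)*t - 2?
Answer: 35712/7 ≈ 5101.7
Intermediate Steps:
q(J, t) = -2 + J*t² (q(J, t) = (J*t)*t - 2 = J*t² - 2 = -2 + J*t²)
C(z, h) = (-1 + z)*(-2 + 4*z)/(h + (5 + h)/(h + z)) (C(z, h) = (-2 + z*2²)*((z - 1)/(h + (h + 5)/(z + h))) = (-2 + z*4)*((-1 + z)/(h + (5 + h)/(h + z))) = (-2 + 4*z)*((-1 + z)/(h + (5 + h)/(h + z))) = (-1 + z)*(-2 + 4*z)/(h + (5 + h)/(h + z)))
C(-15, 3)*12 = (2*(-1 + 2*(-15))*((-15)² - 1*3 - 1*(-15) + 3*(-15))/(5 + 3 + 3² + 3*(-15)))*12 = (2*(-1 - 30)*(225 - 3 + 15 - 45)/(5 + 3 + 9 - 45))*12 = (2*(-31)*192/(-28))*12 = (2*(-1/28)*(-31)*192)*12 = (2976/7)*12 = 35712/7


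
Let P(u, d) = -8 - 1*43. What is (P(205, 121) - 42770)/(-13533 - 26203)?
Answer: 42821/39736 ≈ 1.0776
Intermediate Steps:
P(u, d) = -51 (P(u, d) = -8 - 43 = -51)
(P(205, 121) - 42770)/(-13533 - 26203) = (-51 - 42770)/(-13533 - 26203) = -42821/(-39736) = -42821*(-1/39736) = 42821/39736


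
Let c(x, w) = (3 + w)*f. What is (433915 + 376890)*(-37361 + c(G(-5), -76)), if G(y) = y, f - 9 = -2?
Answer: -30706806960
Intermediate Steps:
f = 7 (f = 9 - 2 = 7)
c(x, w) = 21 + 7*w (c(x, w) = (3 + w)*7 = 21 + 7*w)
(433915 + 376890)*(-37361 + c(G(-5), -76)) = (433915 + 376890)*(-37361 + (21 + 7*(-76))) = 810805*(-37361 + (21 - 532)) = 810805*(-37361 - 511) = 810805*(-37872) = -30706806960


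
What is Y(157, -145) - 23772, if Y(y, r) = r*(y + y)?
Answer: -69302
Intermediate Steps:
Y(y, r) = 2*r*y (Y(y, r) = r*(2*y) = 2*r*y)
Y(157, -145) - 23772 = 2*(-145)*157 - 23772 = -45530 - 23772 = -69302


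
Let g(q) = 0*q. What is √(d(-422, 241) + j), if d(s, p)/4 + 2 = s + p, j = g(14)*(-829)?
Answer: 2*I*√183 ≈ 27.056*I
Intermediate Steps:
g(q) = 0
j = 0 (j = 0*(-829) = 0)
d(s, p) = -8 + 4*p + 4*s (d(s, p) = -8 + 4*(s + p) = -8 + 4*(p + s) = -8 + (4*p + 4*s) = -8 + 4*p + 4*s)
√(d(-422, 241) + j) = √((-8 + 4*241 + 4*(-422)) + 0) = √((-8 + 964 - 1688) + 0) = √(-732 + 0) = √(-732) = 2*I*√183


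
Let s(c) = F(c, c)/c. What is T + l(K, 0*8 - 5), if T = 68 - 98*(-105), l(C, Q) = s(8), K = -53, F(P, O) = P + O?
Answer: 10360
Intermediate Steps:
F(P, O) = O + P
s(c) = 2 (s(c) = (c + c)/c = (2*c)/c = 2)
l(C, Q) = 2
T = 10358 (T = 68 + 10290 = 10358)
T + l(K, 0*8 - 5) = 10358 + 2 = 10360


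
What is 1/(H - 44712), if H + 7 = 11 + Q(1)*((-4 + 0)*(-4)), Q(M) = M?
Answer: -1/44692 ≈ -2.2375e-5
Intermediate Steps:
H = 20 (H = -7 + (11 + 1*((-4 + 0)*(-4))) = -7 + (11 + 1*(-4*(-4))) = -7 + (11 + 1*16) = -7 + (11 + 16) = -7 + 27 = 20)
1/(H - 44712) = 1/(20 - 44712) = 1/(-44692) = -1/44692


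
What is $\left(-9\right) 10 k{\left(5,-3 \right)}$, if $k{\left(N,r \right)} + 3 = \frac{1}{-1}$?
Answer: $360$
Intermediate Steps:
$k{\left(N,r \right)} = -4$ ($k{\left(N,r \right)} = -3 + \frac{1}{-1} = -3 - 1 = -4$)
$\left(-9\right) 10 k{\left(5,-3 \right)} = \left(-9\right) 10 \left(-4\right) = \left(-90\right) \left(-4\right) = 360$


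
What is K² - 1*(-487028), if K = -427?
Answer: 669357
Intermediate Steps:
K² - 1*(-487028) = (-427)² - 1*(-487028) = 182329 + 487028 = 669357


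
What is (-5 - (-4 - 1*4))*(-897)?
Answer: -2691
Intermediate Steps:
(-5 - (-4 - 1*4))*(-897) = (-5 - (-4 - 4))*(-897) = (-5 - 1*(-8))*(-897) = (-5 + 8)*(-897) = 3*(-897) = -2691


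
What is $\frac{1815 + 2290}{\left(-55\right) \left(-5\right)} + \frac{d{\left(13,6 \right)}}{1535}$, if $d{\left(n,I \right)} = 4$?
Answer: $\frac{252091}{16885} \approx 14.93$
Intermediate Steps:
$\frac{1815 + 2290}{\left(-55\right) \left(-5\right)} + \frac{d{\left(13,6 \right)}}{1535} = \frac{1815 + 2290}{\left(-55\right) \left(-5\right)} + \frac{4}{1535} = \frac{4105}{275} + 4 \cdot \frac{1}{1535} = 4105 \cdot \frac{1}{275} + \frac{4}{1535} = \frac{821}{55} + \frac{4}{1535} = \frac{252091}{16885}$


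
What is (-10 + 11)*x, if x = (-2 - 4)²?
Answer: 36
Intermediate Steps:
x = 36 (x = (-6)² = 36)
(-10 + 11)*x = (-10 + 11)*36 = 1*36 = 36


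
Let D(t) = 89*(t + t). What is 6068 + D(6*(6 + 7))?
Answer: 19952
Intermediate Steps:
D(t) = 178*t (D(t) = 89*(2*t) = 178*t)
6068 + D(6*(6 + 7)) = 6068 + 178*(6*(6 + 7)) = 6068 + 178*(6*13) = 6068 + 178*78 = 6068 + 13884 = 19952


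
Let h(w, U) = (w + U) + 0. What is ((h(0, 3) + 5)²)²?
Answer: 4096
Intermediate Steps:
h(w, U) = U + w (h(w, U) = (U + w) + 0 = U + w)
((h(0, 3) + 5)²)² = (((3 + 0) + 5)²)² = ((3 + 5)²)² = (8²)² = 64² = 4096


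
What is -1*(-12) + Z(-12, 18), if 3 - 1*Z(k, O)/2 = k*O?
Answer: 450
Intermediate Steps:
Z(k, O) = 6 - 2*O*k (Z(k, O) = 6 - 2*k*O = 6 - 2*O*k)
-1*(-12) + Z(-12, 18) = -1*(-12) + (6 - 2*18*(-12)) = 12 + (6 + 432) = 12 + 438 = 450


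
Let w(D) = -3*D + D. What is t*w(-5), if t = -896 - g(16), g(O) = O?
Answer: -9120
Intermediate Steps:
w(D) = -2*D
t = -912 (t = -896 - 1*16 = -896 - 16 = -912)
t*w(-5) = -(-1824)*(-5) = -912*10 = -9120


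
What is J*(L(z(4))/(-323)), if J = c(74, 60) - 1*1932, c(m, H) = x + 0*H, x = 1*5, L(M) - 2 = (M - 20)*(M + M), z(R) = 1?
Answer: -69372/323 ≈ -214.77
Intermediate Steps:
L(M) = 2 + 2*M*(-20 + M) (L(M) = 2 + (M - 20)*(M + M) = 2 + (-20 + M)*(2*M) = 2 + 2*M*(-20 + M))
x = 5
c(m, H) = 5 (c(m, H) = 5 + 0*H = 5 + 0 = 5)
J = -1927 (J = 5 - 1*1932 = 5 - 1932 = -1927)
J*(L(z(4))/(-323)) = -1927*(2 - 40*1 + 2*1²)/(-323) = -1927*(2 - 40 + 2*1)*(-1)/323 = -1927*(2 - 40 + 2)*(-1)/323 = -(-69372)*(-1)/323 = -1927*36/323 = -69372/323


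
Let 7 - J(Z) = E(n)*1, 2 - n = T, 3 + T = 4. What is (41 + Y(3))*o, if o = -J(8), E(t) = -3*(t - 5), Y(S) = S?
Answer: 220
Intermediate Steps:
T = 1 (T = -3 + 4 = 1)
n = 1 (n = 2 - 1*1 = 2 - 1 = 1)
E(t) = 15 - 3*t (E(t) = -3*(-5 + t) = 15 - 3*t)
J(Z) = -5 (J(Z) = 7 - (15 - 3*1) = 7 - (15 - 3) = 7 - 12 = -5)
o = 5 (o = -1*(-5) = 5)
(41 + Y(3))*o = (41 + 3)*5 = 44*5 = 220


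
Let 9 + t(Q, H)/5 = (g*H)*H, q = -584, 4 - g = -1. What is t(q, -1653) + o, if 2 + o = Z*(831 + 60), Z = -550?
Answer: 67820128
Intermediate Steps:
g = 5 (g = 4 - 1*(-1) = 4 + 1 = 5)
t(Q, H) = -45 + 25*H**2 (t(Q, H) = -45 + 5*((5*H)*H) = -45 + 5*(5*H**2) = -45 + 25*H**2)
o = -490052 (o = -2 - 550*(831 + 60) = -2 - 550*891 = -2 - 490050 = -490052)
t(q, -1653) + o = (-45 + 25*(-1653)**2) - 490052 = (-45 + 25*2732409) - 490052 = (-45 + 68310225) - 490052 = 68310180 - 490052 = 67820128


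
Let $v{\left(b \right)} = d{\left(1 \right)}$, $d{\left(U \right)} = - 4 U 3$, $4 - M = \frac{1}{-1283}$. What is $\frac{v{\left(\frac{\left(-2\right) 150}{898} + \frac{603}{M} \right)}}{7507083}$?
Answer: $- \frac{4}{2502361} \approx -1.5985 \cdot 10^{-6}$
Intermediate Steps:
$M = \frac{5133}{1283}$ ($M = 4 - \frac{1}{-1283} = 4 - - \frac{1}{1283} = 4 + \frac{1}{1283} = \frac{5133}{1283} \approx 4.0008$)
$d{\left(U \right)} = - 12 U$
$v{\left(b \right)} = -12$ ($v{\left(b \right)} = \left(-12\right) 1 = -12$)
$\frac{v{\left(\frac{\left(-2\right) 150}{898} + \frac{603}{M} \right)}}{7507083} = - \frac{12}{7507083} = \left(-12\right) \frac{1}{7507083} = - \frac{4}{2502361}$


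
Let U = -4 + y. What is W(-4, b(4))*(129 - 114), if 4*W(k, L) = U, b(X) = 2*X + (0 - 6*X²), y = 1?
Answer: -45/4 ≈ -11.250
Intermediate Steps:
b(X) = -6*X² + 2*X (b(X) = 2*X + (0 - 6*X²) = 2*X - 6*X² = -6*X² + 2*X)
U = -3 (U = -4 + 1 = -3)
W(k, L) = -¾ (W(k, L) = (¼)*(-3) = -¾)
W(-4, b(4))*(129 - 114) = -3*(129 - 114)/4 = -¾*15 = -45/4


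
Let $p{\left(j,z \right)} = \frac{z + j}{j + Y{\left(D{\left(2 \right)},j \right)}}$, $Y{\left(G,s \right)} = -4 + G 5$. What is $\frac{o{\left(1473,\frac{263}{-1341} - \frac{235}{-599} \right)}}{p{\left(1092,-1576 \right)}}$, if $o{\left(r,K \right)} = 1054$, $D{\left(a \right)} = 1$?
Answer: $- \frac{576011}{242} \approx -2380.2$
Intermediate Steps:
$Y{\left(G,s \right)} = -4 + 5 G$
$p{\left(j,z \right)} = \frac{j + z}{1 + j}$ ($p{\left(j,z \right)} = \frac{z + j}{j + \left(-4 + 5 \cdot 1\right)} = \frac{j + z}{j + \left(-4 + 5\right)} = \frac{j + z}{j + 1} = \frac{j + z}{1 + j}$)
$\frac{o{\left(1473,\frac{263}{-1341} - \frac{235}{-599} \right)}}{p{\left(1092,-1576 \right)}} = \frac{1054}{\frac{1}{1 + 1092} \left(1092 - 1576\right)} = \frac{1054}{\frac{1}{1093} \left(-484\right)} = \frac{1054}{- \frac{484}{1093}} = 1054 \left(- \frac{1093}{484}\right) = - \frac{576011}{242}$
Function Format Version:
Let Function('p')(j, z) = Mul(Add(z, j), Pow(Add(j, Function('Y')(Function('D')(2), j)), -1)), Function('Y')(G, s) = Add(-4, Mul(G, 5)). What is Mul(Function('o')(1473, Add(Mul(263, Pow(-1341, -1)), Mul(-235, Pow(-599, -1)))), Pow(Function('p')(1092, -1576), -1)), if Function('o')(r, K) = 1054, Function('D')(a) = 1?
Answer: Rational(-576011, 242) ≈ -2380.2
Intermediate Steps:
Function('Y')(G, s) = Add(-4, Mul(5, G))
Function('p')(j, z) = Mul(Pow(Add(1, j), -1), Add(j, z)) (Function('p')(j, z) = Mul(Add(z, j), Pow(Add(j, Add(-4, Mul(5, 1))), -1)) = Mul(Add(j, z), Pow(Add(j, Add(-4, 5)), -1)) = Mul(Add(j, z), Pow(Add(j, 1), -1)) = Mul(Add(j, z), Pow(Add(1, j), -1)) = Mul(Pow(Add(1, j), -1), Add(j, z)))
Mul(Function('o')(1473, Add(Mul(263, Pow(-1341, -1)), Mul(-235, Pow(-599, -1)))), Pow(Function('p')(1092, -1576), -1)) = Mul(1054, Pow(Mul(Pow(Add(1, 1092), -1), Add(1092, -1576)), -1)) = Mul(1054, Pow(Mul(Pow(1093, -1), -484), -1)) = Mul(1054, Pow(Mul(Rational(1, 1093), -484), -1)) = Mul(1054, Pow(Rational(-484, 1093), -1)) = Mul(1054, Rational(-1093, 484)) = Rational(-576011, 242)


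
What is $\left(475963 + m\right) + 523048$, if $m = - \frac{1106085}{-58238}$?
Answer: $\frac{58181508703}{58238} \approx 9.9903 \cdot 10^{5}$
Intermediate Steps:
$m = \frac{1106085}{58238}$ ($m = \left(-1106085\right) \left(- \frac{1}{58238}\right) = \frac{1106085}{58238} \approx 18.992$)
$\left(475963 + m\right) + 523048 = \left(475963 + \frac{1106085}{58238}\right) + 523048 = \frac{27720239279}{58238} + 523048 = \frac{58181508703}{58238}$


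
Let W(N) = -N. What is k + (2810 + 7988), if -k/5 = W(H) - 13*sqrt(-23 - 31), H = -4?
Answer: 10778 + 195*I*sqrt(6) ≈ 10778.0 + 477.65*I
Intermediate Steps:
k = -20 + 195*I*sqrt(6) (k = -5*(-1*(-4) - 13*sqrt(-23 - 31)) = -5*(4 - 39*I*sqrt(6)) = -20 + 195*I*sqrt(6) ≈ -20.0 + 477.65*I)
k + (2810 + 7988) = (-20 + 195*I*sqrt(6)) + (2810 + 7988) = (-20 + 195*I*sqrt(6)) + 10798 = 10778 + 195*I*sqrt(6)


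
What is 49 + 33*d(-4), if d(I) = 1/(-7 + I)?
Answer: 46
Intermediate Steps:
49 + 33*d(-4) = 49 + 33/(-7 - 4) = 49 + 33/(-11) = 49 + 33*(-1/11) = 49 - 3 = 46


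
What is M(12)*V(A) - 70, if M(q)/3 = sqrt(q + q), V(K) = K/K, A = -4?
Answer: -70 + 6*sqrt(6) ≈ -55.303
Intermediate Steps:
V(K) = 1
M(q) = 3*sqrt(2)*sqrt(q) (M(q) = 3*sqrt(q + q) = 3*sqrt(2*q) = 3*(sqrt(2)*sqrt(q)) = 3*sqrt(2)*sqrt(q))
M(12)*V(A) - 70 = (3*sqrt(2)*sqrt(12))*1 - 70 = (3*sqrt(2)*(2*sqrt(3)))*1 - 70 = (6*sqrt(6))*1 - 70 = 6*sqrt(6) - 70 = -70 + 6*sqrt(6)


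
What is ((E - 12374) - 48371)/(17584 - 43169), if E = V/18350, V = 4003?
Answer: 1114666747/469484750 ≈ 2.3742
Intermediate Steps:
E = 4003/18350 ≈ 0.21815
((E - 12374) - 48371)/(17584 - 43169) = ((4003/18350 - 12374) - 48371)/(17584 - 43169) = (-227058897/18350 - 48371)/(-25585) = -1114666747/18350*(-1/25585) = 1114666747/469484750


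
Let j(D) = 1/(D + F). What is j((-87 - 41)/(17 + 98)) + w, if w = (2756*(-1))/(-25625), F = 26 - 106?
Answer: 22761093/239030000 ≈ 0.095223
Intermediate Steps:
F = -80
j(D) = 1/(-80 + D) (j(D) = 1/(D - 80) = 1/(-80 + D))
w = 2756/25625 (w = -2756*(-1/25625) = 2756/25625 ≈ 0.10755)
j((-87 - 41)/(17 + 98)) + w = 1/(-80 + (-87 - 41)/(17 + 98)) + 2756/25625 = 1/(-80 - 128/115) + 2756/25625 = 1/(-9328/115) + 2756/25625 = -115/9328 + 2756/25625 = 22761093/239030000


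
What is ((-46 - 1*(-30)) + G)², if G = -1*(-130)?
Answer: 12996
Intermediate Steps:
G = 130
((-46 - 1*(-30)) + G)² = ((-46 - 1*(-30)) + 130)² = ((-46 + 30) + 130)² = (-16 + 130)² = 114² = 12996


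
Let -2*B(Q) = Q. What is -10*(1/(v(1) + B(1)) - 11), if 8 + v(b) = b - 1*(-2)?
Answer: 1230/11 ≈ 111.82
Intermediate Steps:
B(Q) = -Q/2
v(b) = -6 + b (v(b) = -8 + (b - 1*(-2)) = -8 + (b + 2) = -8 + (2 + b) = -6 + b)
-10*(1/(v(1) + B(1)) - 11) = -10*(1/((-6 + 1) - ½*1) - 11) = -10*(1/(-5 - ½) - 11) = -10*(1/(-11/2) - 11) = -10*(-2/11 - 11) = -10*(-123/11) = 1230/11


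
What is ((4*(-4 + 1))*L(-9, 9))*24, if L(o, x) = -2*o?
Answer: -5184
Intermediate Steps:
((4*(-4 + 1))*L(-9, 9))*24 = ((4*(-4 + 1))*(-2*(-9)))*24 = ((4*(-3))*18)*24 = -12*18*24 = -216*24 = -5184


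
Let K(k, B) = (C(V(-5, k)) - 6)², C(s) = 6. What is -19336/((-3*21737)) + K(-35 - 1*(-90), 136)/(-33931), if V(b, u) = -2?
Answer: 19336/65211 ≈ 0.29651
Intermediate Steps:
K(k, B) = 0 (K(k, B) = (6 - 6)² = 0² = 0)
-19336/((-3*21737)) + K(-35 - 1*(-90), 136)/(-33931) = -19336/((-3*21737)) + 0/(-33931) = -19336/(-65211) + 0*(-1/33931) = -19336*(-1/65211) + 0 = 19336/65211 + 0 = 19336/65211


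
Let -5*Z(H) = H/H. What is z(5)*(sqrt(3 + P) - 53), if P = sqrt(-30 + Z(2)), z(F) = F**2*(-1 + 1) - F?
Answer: 265 - sqrt(75 + 5*I*sqrt(755)) ≈ 254.24 - 6.3845*I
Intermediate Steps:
Z(H) = -1/5 (Z(H) = -H/(5*H) = -1/5*1 = -1/5)
z(F) = -F (z(F) = F**2*0 - F = 0 - F = -F)
P = I*sqrt(755)/5 (P = sqrt(-30 - 1/5) = sqrt(-151/5) = I*sqrt(755)/5 ≈ 5.4955*I)
z(5)*(sqrt(3 + P) - 53) = (-1*5)*(sqrt(3 + I*sqrt(755)/5) - 53) = -5*(-53 + sqrt(3 + I*sqrt(755)/5)) = 265 - 5*sqrt(3 + I*sqrt(755)/5)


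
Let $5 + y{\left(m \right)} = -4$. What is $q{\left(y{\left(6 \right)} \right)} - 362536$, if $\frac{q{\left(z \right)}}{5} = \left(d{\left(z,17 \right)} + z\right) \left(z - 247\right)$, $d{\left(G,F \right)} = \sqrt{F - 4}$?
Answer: $-351016 - 1280 \sqrt{13} \approx -3.5563 \cdot 10^{5}$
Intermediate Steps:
$d{\left(G,F \right)} = \sqrt{-4 + F}$
$y{\left(m \right)} = -9$ ($y{\left(m \right)} = -5 - 4 = -9$)
$q{\left(z \right)} = 5 \left(-247 + z\right) \left(z + \sqrt{13}\right)$ ($q{\left(z \right)} = 5 \left(\sqrt{-4 + 17} + z\right) \left(z - 247\right) = 5 \left(\sqrt{13} + z\right) \left(-247 + z\right) = 5 \left(z + \sqrt{13}\right) \left(-247 + z\right) = 5 \left(-247 + z\right) \left(z + \sqrt{13}\right)$)
$q{\left(y{\left(6 \right)} \right)} - 362536 = \left(\left(-1235\right) \left(-9\right) - 1235 \sqrt{13} + 5 \left(-9\right)^{2} + 5 \left(-9\right) \sqrt{13}\right) - 362536 = \left(11115 - 1235 \sqrt{13} + 5 \cdot 81 - 45 \sqrt{13}\right) - 362536 = \left(11115 - 1235 \sqrt{13} + 405 - 45 \sqrt{13}\right) - 362536 = \left(11520 - 1280 \sqrt{13}\right) - 362536 = -351016 - 1280 \sqrt{13}$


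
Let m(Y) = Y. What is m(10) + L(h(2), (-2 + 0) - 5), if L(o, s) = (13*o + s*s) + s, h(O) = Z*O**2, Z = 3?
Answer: 208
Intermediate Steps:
h(O) = 3*O**2
L(o, s) = s + s**2 + 13*o (L(o, s) = (13*o + s**2) + s = (s**2 + 13*o) + s = s + s**2 + 13*o)
m(10) + L(h(2), (-2 + 0) - 5) = 10 + (((-2 + 0) - 5) + ((-2 + 0) - 5)**2 + 13*(3*2**2)) = 10 + ((-2 - 5) + (-2 - 5)**2 + 13*(3*4)) = 10 + (-7 + (-7)**2 + 13*12) = 10 + (-7 + 49 + 156) = 10 + 198 = 208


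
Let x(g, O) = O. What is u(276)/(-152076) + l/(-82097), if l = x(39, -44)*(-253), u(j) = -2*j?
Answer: -5969538/45235447 ≈ -0.13197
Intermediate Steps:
l = 11132 (l = -44*(-253) = 11132)
u(276)/(-152076) + l/(-82097) = -2*276/(-152076) + 11132/(-82097) = -552*(-1/152076) + 11132*(-1/82097) = 2/551 - 11132/82097 = -5969538/45235447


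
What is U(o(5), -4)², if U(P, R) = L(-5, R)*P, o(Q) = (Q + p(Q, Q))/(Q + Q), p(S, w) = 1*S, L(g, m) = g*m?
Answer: 400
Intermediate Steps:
p(S, w) = S
o(Q) = 1 (o(Q) = (Q + Q)/(Q + Q) = (2*Q)/((2*Q)) = (2*Q)*(1/(2*Q)) = 1)
U(P, R) = -5*P*R (U(P, R) = (-5*R)*P = -5*P*R)
U(o(5), -4)² = (-5*1*(-4))² = 20² = 400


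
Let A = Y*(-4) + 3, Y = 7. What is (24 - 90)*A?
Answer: 1650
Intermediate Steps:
A = -25 (A = 7*(-4) + 3 = -28 + 3 = -25)
(24 - 90)*A = (24 - 90)*(-25) = -66*(-25) = 1650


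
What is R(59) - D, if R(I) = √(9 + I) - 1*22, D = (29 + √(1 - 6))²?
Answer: -858 + 2*√17 - 58*I*√5 ≈ -849.75 - 129.69*I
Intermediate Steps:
D = (29 + I*√5)² (D = (29 + √(-5))² = (29 + I*√5)² ≈ 836.0 + 129.69*I)
R(I) = -22 + √(9 + I) (R(I) = √(9 + I) - 22 = -22 + √(9 + I))
R(59) - D = (-22 + √(9 + 59)) - (29 + I*√5)² = (-22 + √68) - (29 + I*√5)² = (-22 + 2*√17) - (29 + I*√5)² = -22 - (29 + I*√5)² + 2*√17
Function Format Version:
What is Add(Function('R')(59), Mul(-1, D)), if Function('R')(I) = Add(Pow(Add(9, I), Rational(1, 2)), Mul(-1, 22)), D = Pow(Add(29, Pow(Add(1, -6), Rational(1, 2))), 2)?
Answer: Add(-858, Mul(2, Pow(17, Rational(1, 2))), Mul(-58, I, Pow(5, Rational(1, 2)))) ≈ Add(-849.75, Mul(-129.69, I))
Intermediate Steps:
D = Pow(Add(29, Mul(I, Pow(5, Rational(1, 2)))), 2) (D = Pow(Add(29, Pow(-5, Rational(1, 2))), 2) = Pow(Add(29, Mul(I, Pow(5, Rational(1, 2)))), 2) ≈ Add(836.00, Mul(129.69, I)))
Function('R')(I) = Add(-22, Pow(Add(9, I), Rational(1, 2))) (Function('R')(I) = Add(Pow(Add(9, I), Rational(1, 2)), -22) = Add(-22, Pow(Add(9, I), Rational(1, 2))))
Add(Function('R')(59), Mul(-1, D)) = Add(Add(-22, Pow(Add(9, 59), Rational(1, 2))), Mul(-1, Pow(Add(29, Mul(I, Pow(5, Rational(1, 2)))), 2))) = Add(Add(-22, Pow(68, Rational(1, 2))), Mul(-1, Pow(Add(29, Mul(I, Pow(5, Rational(1, 2)))), 2))) = Add(Add(-22, Mul(2, Pow(17, Rational(1, 2)))), Mul(-1, Pow(Add(29, Mul(I, Pow(5, Rational(1, 2)))), 2))) = Add(-22, Mul(-1, Pow(Add(29, Mul(I, Pow(5, Rational(1, 2)))), 2)), Mul(2, Pow(17, Rational(1, 2))))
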